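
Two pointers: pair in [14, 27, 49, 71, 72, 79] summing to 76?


lo=0(14)+hi=5(79)=93
lo=0(14)+hi=4(72)=86
lo=0(14)+hi=3(71)=85
lo=0(14)+hi=2(49)=63
lo=1(27)+hi=2(49)=76

Yes: 27+49=76


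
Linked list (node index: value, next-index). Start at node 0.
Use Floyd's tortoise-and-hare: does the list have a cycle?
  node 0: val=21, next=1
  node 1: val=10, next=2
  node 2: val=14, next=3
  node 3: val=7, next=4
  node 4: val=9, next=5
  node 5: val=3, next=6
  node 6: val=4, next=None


Floyd's tortoise (slow, +1) and hare (fast, +2):
  init: slow=0, fast=0
  step 1: slow=1, fast=2
  step 2: slow=2, fast=4
  step 3: slow=3, fast=6
  step 4: fast -> None, no cycle

Cycle: no


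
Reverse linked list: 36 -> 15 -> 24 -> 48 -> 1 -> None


Step 1: curr=36, set curr.next=prev(None) | reversed so far: 36
Step 2: curr=15, set curr.next=prev(36) | reversed so far: 15 -> 36
Step 3: curr=24, set curr.next=prev(15) | reversed so far: 24 -> 15 -> 36
Step 4: curr=48, set curr.next=prev(24) | reversed so far: 48 -> 24 -> 15 -> 36
Step 5: curr=1, set curr.next=prev(48) | reversed so far: 1 -> 48 -> 24 -> 15 -> 36

1 -> 48 -> 24 -> 15 -> 36 -> None


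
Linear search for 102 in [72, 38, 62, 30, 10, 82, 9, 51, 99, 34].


i=0: 72!=102
i=1: 38!=102
i=2: 62!=102
i=3: 30!=102
i=4: 10!=102
i=5: 82!=102
i=6: 9!=102
i=7: 51!=102
i=8: 99!=102
i=9: 34!=102

Not found, 10 comps


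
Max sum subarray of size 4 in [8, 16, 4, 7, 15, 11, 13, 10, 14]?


[0:4]: 35
[1:5]: 42
[2:6]: 37
[3:7]: 46
[4:8]: 49
[5:9]: 48

Max: 49 at [4:8]


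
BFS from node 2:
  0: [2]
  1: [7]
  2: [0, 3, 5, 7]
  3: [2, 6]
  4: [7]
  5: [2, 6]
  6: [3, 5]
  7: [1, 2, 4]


Visit 2, enqueue [0, 3, 5, 7]
Visit 0, enqueue []
Visit 3, enqueue [6]
Visit 5, enqueue []
Visit 7, enqueue [1, 4]
Visit 6, enqueue []
Visit 1, enqueue []
Visit 4, enqueue []

BFS order: [2, 0, 3, 5, 7, 6, 1, 4]


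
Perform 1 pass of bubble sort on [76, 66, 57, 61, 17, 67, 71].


Initial: [76, 66, 57, 61, 17, 67, 71]
Pass 1: [66, 57, 61, 17, 67, 71, 76] (6 swaps)

After 1 pass: [66, 57, 61, 17, 67, 71, 76]


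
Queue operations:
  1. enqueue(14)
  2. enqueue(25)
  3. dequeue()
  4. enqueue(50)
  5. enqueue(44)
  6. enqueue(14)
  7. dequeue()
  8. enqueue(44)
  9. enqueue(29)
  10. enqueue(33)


enqueue(14) -> [14]
enqueue(25) -> [14, 25]
dequeue()->14, [25]
enqueue(50) -> [25, 50]
enqueue(44) -> [25, 50, 44]
enqueue(14) -> [25, 50, 44, 14]
dequeue()->25, [50, 44, 14]
enqueue(44) -> [50, 44, 14, 44]
enqueue(29) -> [50, 44, 14, 44, 29]
enqueue(33) -> [50, 44, 14, 44, 29, 33]

Final queue: [50, 44, 14, 44, 29, 33]


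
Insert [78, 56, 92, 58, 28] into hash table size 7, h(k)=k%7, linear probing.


Insert 78: h=1 -> slot 1
Insert 56: h=0 -> slot 0
Insert 92: h=1, 1 probes -> slot 2
Insert 58: h=2, 1 probes -> slot 3
Insert 28: h=0, 4 probes -> slot 4

Table: [56, 78, 92, 58, 28, None, None]


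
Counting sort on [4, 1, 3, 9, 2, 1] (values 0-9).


Input: [4, 1, 3, 9, 2, 1]
Counts: [0, 2, 1, 1, 1, 0, 0, 0, 0, 1]

Sorted: [1, 1, 2, 3, 4, 9]


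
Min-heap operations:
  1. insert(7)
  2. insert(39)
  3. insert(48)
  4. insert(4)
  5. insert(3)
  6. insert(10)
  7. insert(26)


insert(7) -> [7]
insert(39) -> [7, 39]
insert(48) -> [7, 39, 48]
insert(4) -> [4, 7, 48, 39]
insert(3) -> [3, 4, 48, 39, 7]
insert(10) -> [3, 4, 10, 39, 7, 48]
insert(26) -> [3, 4, 10, 39, 7, 48, 26]

Final heap: [3, 4, 10, 39, 7, 48, 26]


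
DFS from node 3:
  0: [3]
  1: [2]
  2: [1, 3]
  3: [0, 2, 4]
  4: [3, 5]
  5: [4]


Visit 3, push [4, 2, 0]
Visit 0, push []
Visit 2, push [1]
Visit 1, push []
Visit 4, push [5]
Visit 5, push []

DFS order: [3, 0, 2, 1, 4, 5]


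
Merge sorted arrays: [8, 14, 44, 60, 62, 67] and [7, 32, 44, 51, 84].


Take 7 from B
Take 8 from A
Take 14 from A
Take 32 from B
Take 44 from A
Take 44 from B
Take 51 from B
Take 60 from A
Take 62 from A
Take 67 from A

Merged: [7, 8, 14, 32, 44, 44, 51, 60, 62, 67, 84]


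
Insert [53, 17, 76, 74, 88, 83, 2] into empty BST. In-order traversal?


Insert 53: root
Insert 17: L from 53
Insert 76: R from 53
Insert 74: R from 53 -> L from 76
Insert 88: R from 53 -> R from 76
Insert 83: R from 53 -> R from 76 -> L from 88
Insert 2: L from 53 -> L from 17

In-order: [2, 17, 53, 74, 76, 83, 88]


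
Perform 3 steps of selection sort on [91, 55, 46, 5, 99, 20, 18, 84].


Initial: [91, 55, 46, 5, 99, 20, 18, 84]
Step 1: min=5 at 3
  Swap: [5, 55, 46, 91, 99, 20, 18, 84]
Step 2: min=18 at 6
  Swap: [5, 18, 46, 91, 99, 20, 55, 84]
Step 3: min=20 at 5
  Swap: [5, 18, 20, 91, 99, 46, 55, 84]

After 3 steps: [5, 18, 20, 91, 99, 46, 55, 84]


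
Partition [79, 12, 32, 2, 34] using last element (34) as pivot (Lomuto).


Pivot: 34
  12 <= 34: swap -> [12, 79, 32, 2, 34]
  32 <= 34: swap -> [12, 32, 79, 2, 34]
  2 <= 34: swap -> [12, 32, 2, 79, 34]
Place pivot at 3: [12, 32, 2, 34, 79]

Partitioned: [12, 32, 2, 34, 79]


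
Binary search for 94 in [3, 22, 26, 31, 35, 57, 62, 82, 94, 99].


Step 1: lo=0, hi=9, mid=4, val=35
Step 2: lo=5, hi=9, mid=7, val=82
Step 3: lo=8, hi=9, mid=8, val=94

Found at index 8


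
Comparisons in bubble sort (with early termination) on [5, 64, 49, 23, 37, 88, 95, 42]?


Algorithm: bubble sort (with early termination)
Input: [5, 64, 49, 23, 37, 88, 95, 42]
Sorted: [5, 23, 37, 42, 49, 64, 88, 95]

25


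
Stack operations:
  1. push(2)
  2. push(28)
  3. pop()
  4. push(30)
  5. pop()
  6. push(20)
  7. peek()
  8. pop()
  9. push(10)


push(2) -> [2]
push(28) -> [2, 28]
pop()->28, [2]
push(30) -> [2, 30]
pop()->30, [2]
push(20) -> [2, 20]
peek()->20
pop()->20, [2]
push(10) -> [2, 10]

Final stack: [2, 10]


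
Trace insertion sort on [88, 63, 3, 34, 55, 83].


Initial: [88, 63, 3, 34, 55, 83]
Insert 63: [63, 88, 3, 34, 55, 83]
Insert 3: [3, 63, 88, 34, 55, 83]
Insert 34: [3, 34, 63, 88, 55, 83]
Insert 55: [3, 34, 55, 63, 88, 83]
Insert 83: [3, 34, 55, 63, 83, 88]

Sorted: [3, 34, 55, 63, 83, 88]


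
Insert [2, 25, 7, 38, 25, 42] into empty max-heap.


Insert 2: [2]
Insert 25: [25, 2]
Insert 7: [25, 2, 7]
Insert 38: [38, 25, 7, 2]
Insert 25: [38, 25, 7, 2, 25]
Insert 42: [42, 25, 38, 2, 25, 7]

Final heap: [42, 25, 38, 2, 25, 7]


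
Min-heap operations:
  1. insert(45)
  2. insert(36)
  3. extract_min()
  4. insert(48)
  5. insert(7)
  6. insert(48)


insert(45) -> [45]
insert(36) -> [36, 45]
extract_min()->36, [45]
insert(48) -> [45, 48]
insert(7) -> [7, 48, 45]
insert(48) -> [7, 48, 45, 48]

Final heap: [7, 48, 45, 48]


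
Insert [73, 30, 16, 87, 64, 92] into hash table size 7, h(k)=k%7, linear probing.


Insert 73: h=3 -> slot 3
Insert 30: h=2 -> slot 2
Insert 16: h=2, 2 probes -> slot 4
Insert 87: h=3, 2 probes -> slot 5
Insert 64: h=1 -> slot 1
Insert 92: h=1, 5 probes -> slot 6

Table: [None, 64, 30, 73, 16, 87, 92]


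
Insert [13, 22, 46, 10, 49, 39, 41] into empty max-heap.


Insert 13: [13]
Insert 22: [22, 13]
Insert 46: [46, 13, 22]
Insert 10: [46, 13, 22, 10]
Insert 49: [49, 46, 22, 10, 13]
Insert 39: [49, 46, 39, 10, 13, 22]
Insert 41: [49, 46, 41, 10, 13, 22, 39]

Final heap: [49, 46, 41, 10, 13, 22, 39]


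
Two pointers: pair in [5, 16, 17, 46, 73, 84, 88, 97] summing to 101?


lo=0(5)+hi=7(97)=102
lo=0(5)+hi=6(88)=93
lo=1(16)+hi=6(88)=104
lo=1(16)+hi=5(84)=100
lo=2(17)+hi=5(84)=101

Yes: 17+84=101


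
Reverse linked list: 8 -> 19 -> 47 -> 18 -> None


Step 1: curr=8, set curr.next=prev(None) | reversed so far: 8
Step 2: curr=19, set curr.next=prev(8) | reversed so far: 19 -> 8
Step 3: curr=47, set curr.next=prev(19) | reversed so far: 47 -> 19 -> 8
Step 4: curr=18, set curr.next=prev(47) | reversed so far: 18 -> 47 -> 19 -> 8

18 -> 47 -> 19 -> 8 -> None


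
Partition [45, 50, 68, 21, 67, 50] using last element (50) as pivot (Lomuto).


Pivot: 50
  45 <= 50: advance i (no swap)
  50 <= 50: advance i (no swap)
  21 <= 50: swap -> [45, 50, 21, 68, 67, 50]
Place pivot at 3: [45, 50, 21, 50, 67, 68]

Partitioned: [45, 50, 21, 50, 67, 68]


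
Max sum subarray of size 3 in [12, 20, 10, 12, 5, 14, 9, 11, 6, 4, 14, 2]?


[0:3]: 42
[1:4]: 42
[2:5]: 27
[3:6]: 31
[4:7]: 28
[5:8]: 34
[6:9]: 26
[7:10]: 21
[8:11]: 24
[9:12]: 20

Max: 42 at [0:3]


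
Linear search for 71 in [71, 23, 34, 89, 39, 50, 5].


i=0: 71==71 found!

Found at 0, 1 comps


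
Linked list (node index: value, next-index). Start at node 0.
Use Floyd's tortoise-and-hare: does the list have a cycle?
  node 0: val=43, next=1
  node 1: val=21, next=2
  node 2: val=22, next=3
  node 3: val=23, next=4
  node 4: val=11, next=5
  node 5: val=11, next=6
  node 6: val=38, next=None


Floyd's tortoise (slow, +1) and hare (fast, +2):
  init: slow=0, fast=0
  step 1: slow=1, fast=2
  step 2: slow=2, fast=4
  step 3: slow=3, fast=6
  step 4: fast -> None, no cycle

Cycle: no


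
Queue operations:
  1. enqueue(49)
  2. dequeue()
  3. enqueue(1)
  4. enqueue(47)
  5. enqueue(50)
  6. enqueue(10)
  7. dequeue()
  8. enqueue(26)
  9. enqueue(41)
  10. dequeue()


enqueue(49) -> [49]
dequeue()->49, []
enqueue(1) -> [1]
enqueue(47) -> [1, 47]
enqueue(50) -> [1, 47, 50]
enqueue(10) -> [1, 47, 50, 10]
dequeue()->1, [47, 50, 10]
enqueue(26) -> [47, 50, 10, 26]
enqueue(41) -> [47, 50, 10, 26, 41]
dequeue()->47, [50, 10, 26, 41]

Final queue: [50, 10, 26, 41]


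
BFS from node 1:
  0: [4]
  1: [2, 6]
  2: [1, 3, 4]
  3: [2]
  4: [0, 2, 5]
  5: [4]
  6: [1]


Visit 1, enqueue [2, 6]
Visit 2, enqueue [3, 4]
Visit 6, enqueue []
Visit 3, enqueue []
Visit 4, enqueue [0, 5]
Visit 0, enqueue []
Visit 5, enqueue []

BFS order: [1, 2, 6, 3, 4, 0, 5]


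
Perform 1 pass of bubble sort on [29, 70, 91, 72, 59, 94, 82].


Initial: [29, 70, 91, 72, 59, 94, 82]
Pass 1: [29, 70, 72, 59, 91, 82, 94] (3 swaps)

After 1 pass: [29, 70, 72, 59, 91, 82, 94]


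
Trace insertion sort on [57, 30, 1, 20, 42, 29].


Initial: [57, 30, 1, 20, 42, 29]
Insert 30: [30, 57, 1, 20, 42, 29]
Insert 1: [1, 30, 57, 20, 42, 29]
Insert 20: [1, 20, 30, 57, 42, 29]
Insert 42: [1, 20, 30, 42, 57, 29]
Insert 29: [1, 20, 29, 30, 42, 57]

Sorted: [1, 20, 29, 30, 42, 57]


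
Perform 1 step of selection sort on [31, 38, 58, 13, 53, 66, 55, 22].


Initial: [31, 38, 58, 13, 53, 66, 55, 22]
Step 1: min=13 at 3
  Swap: [13, 38, 58, 31, 53, 66, 55, 22]

After 1 step: [13, 38, 58, 31, 53, 66, 55, 22]


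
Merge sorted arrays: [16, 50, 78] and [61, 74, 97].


Take 16 from A
Take 50 from A
Take 61 from B
Take 74 from B
Take 78 from A

Merged: [16, 50, 61, 74, 78, 97]


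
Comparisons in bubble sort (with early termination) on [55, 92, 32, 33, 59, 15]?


Algorithm: bubble sort (with early termination)
Input: [55, 92, 32, 33, 59, 15]
Sorted: [15, 32, 33, 55, 59, 92]

15


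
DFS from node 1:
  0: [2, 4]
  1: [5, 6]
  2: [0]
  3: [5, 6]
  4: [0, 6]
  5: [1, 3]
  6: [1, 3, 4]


Visit 1, push [6, 5]
Visit 5, push [3]
Visit 3, push [6]
Visit 6, push [4]
Visit 4, push [0]
Visit 0, push [2]
Visit 2, push []

DFS order: [1, 5, 3, 6, 4, 0, 2]


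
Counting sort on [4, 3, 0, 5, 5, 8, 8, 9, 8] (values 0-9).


Input: [4, 3, 0, 5, 5, 8, 8, 9, 8]
Counts: [1, 0, 0, 1, 1, 2, 0, 0, 3, 1]

Sorted: [0, 3, 4, 5, 5, 8, 8, 8, 9]


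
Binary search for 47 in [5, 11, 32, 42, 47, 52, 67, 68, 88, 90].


Step 1: lo=0, hi=9, mid=4, val=47

Found at index 4


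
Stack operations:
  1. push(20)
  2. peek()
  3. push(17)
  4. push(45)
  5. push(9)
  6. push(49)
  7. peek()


push(20) -> [20]
peek()->20
push(17) -> [20, 17]
push(45) -> [20, 17, 45]
push(9) -> [20, 17, 45, 9]
push(49) -> [20, 17, 45, 9, 49]
peek()->49

Final stack: [20, 17, 45, 9, 49]


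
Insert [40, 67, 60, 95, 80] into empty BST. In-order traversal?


Insert 40: root
Insert 67: R from 40
Insert 60: R from 40 -> L from 67
Insert 95: R from 40 -> R from 67
Insert 80: R from 40 -> R from 67 -> L from 95

In-order: [40, 60, 67, 80, 95]


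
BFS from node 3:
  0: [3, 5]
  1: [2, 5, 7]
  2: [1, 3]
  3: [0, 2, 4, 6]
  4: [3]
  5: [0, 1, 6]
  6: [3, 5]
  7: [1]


Visit 3, enqueue [0, 2, 4, 6]
Visit 0, enqueue [5]
Visit 2, enqueue [1]
Visit 4, enqueue []
Visit 6, enqueue []
Visit 5, enqueue []
Visit 1, enqueue [7]
Visit 7, enqueue []

BFS order: [3, 0, 2, 4, 6, 5, 1, 7]


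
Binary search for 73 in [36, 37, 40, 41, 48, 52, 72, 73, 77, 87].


Step 1: lo=0, hi=9, mid=4, val=48
Step 2: lo=5, hi=9, mid=7, val=73

Found at index 7


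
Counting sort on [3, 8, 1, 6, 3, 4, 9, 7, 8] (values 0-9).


Input: [3, 8, 1, 6, 3, 4, 9, 7, 8]
Counts: [0, 1, 0, 2, 1, 0, 1, 1, 2, 1]

Sorted: [1, 3, 3, 4, 6, 7, 8, 8, 9]


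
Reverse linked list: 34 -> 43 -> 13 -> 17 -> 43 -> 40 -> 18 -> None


Step 1: curr=34, set curr.next=prev(None) | reversed so far: 34
Step 2: curr=43, set curr.next=prev(34) | reversed so far: 43 -> 34
Step 3: curr=13, set curr.next=prev(43) | reversed so far: 13 -> 43 -> 34
Step 4: curr=17, set curr.next=prev(13) | reversed so far: 17 -> 13 -> 43 -> 34
Step 5: curr=43, set curr.next=prev(17) | reversed so far: 43 -> 17 -> 13 -> 43 -> 34
Step 6: curr=40, set curr.next=prev(43) | reversed so far: 40 -> 43 -> 17 -> 13 -> 43 -> 34
Step 7: curr=18, set curr.next=prev(40) | reversed so far: 18 -> 40 -> 43 -> 17 -> 13 -> 43 -> 34

18 -> 40 -> 43 -> 17 -> 13 -> 43 -> 34 -> None


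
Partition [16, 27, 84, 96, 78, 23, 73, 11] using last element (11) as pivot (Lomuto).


Pivot: 11
Place pivot at 0: [11, 27, 84, 96, 78, 23, 73, 16]

Partitioned: [11, 27, 84, 96, 78, 23, 73, 16]


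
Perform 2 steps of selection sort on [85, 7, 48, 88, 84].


Initial: [85, 7, 48, 88, 84]
Step 1: min=7 at 1
  Swap: [7, 85, 48, 88, 84]
Step 2: min=48 at 2
  Swap: [7, 48, 85, 88, 84]

After 2 steps: [7, 48, 85, 88, 84]


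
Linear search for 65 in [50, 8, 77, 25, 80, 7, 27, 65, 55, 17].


i=0: 50!=65
i=1: 8!=65
i=2: 77!=65
i=3: 25!=65
i=4: 80!=65
i=5: 7!=65
i=6: 27!=65
i=7: 65==65 found!

Found at 7, 8 comps


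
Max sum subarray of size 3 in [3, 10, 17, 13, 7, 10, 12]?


[0:3]: 30
[1:4]: 40
[2:5]: 37
[3:6]: 30
[4:7]: 29

Max: 40 at [1:4]


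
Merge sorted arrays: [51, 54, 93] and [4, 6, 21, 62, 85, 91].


Take 4 from B
Take 6 from B
Take 21 from B
Take 51 from A
Take 54 from A
Take 62 from B
Take 85 from B
Take 91 from B

Merged: [4, 6, 21, 51, 54, 62, 85, 91, 93]


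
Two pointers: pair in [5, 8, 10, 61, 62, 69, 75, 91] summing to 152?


lo=0(5)+hi=7(91)=96
lo=1(8)+hi=7(91)=99
lo=2(10)+hi=7(91)=101
lo=3(61)+hi=7(91)=152

Yes: 61+91=152


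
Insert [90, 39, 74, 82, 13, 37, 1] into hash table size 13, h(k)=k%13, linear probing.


Insert 90: h=12 -> slot 12
Insert 39: h=0 -> slot 0
Insert 74: h=9 -> slot 9
Insert 82: h=4 -> slot 4
Insert 13: h=0, 1 probes -> slot 1
Insert 37: h=11 -> slot 11
Insert 1: h=1, 1 probes -> slot 2

Table: [39, 13, 1, None, 82, None, None, None, None, 74, None, 37, 90]


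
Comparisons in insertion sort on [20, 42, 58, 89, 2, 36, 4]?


Algorithm: insertion sort
Input: [20, 42, 58, 89, 2, 36, 4]
Sorted: [2, 4, 20, 36, 42, 58, 89]

17


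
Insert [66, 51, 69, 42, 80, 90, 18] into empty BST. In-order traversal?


Insert 66: root
Insert 51: L from 66
Insert 69: R from 66
Insert 42: L from 66 -> L from 51
Insert 80: R from 66 -> R from 69
Insert 90: R from 66 -> R from 69 -> R from 80
Insert 18: L from 66 -> L from 51 -> L from 42

In-order: [18, 42, 51, 66, 69, 80, 90]


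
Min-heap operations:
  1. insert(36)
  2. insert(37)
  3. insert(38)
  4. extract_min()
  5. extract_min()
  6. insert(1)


insert(36) -> [36]
insert(37) -> [36, 37]
insert(38) -> [36, 37, 38]
extract_min()->36, [37, 38]
extract_min()->37, [38]
insert(1) -> [1, 38]

Final heap: [1, 38]


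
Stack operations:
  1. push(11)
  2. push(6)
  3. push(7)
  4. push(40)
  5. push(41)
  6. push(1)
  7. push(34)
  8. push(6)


push(11) -> [11]
push(6) -> [11, 6]
push(7) -> [11, 6, 7]
push(40) -> [11, 6, 7, 40]
push(41) -> [11, 6, 7, 40, 41]
push(1) -> [11, 6, 7, 40, 41, 1]
push(34) -> [11, 6, 7, 40, 41, 1, 34]
push(6) -> [11, 6, 7, 40, 41, 1, 34, 6]

Final stack: [11, 6, 7, 40, 41, 1, 34, 6]


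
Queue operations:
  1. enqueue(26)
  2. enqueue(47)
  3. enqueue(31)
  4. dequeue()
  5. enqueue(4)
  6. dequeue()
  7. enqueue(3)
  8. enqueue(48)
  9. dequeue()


enqueue(26) -> [26]
enqueue(47) -> [26, 47]
enqueue(31) -> [26, 47, 31]
dequeue()->26, [47, 31]
enqueue(4) -> [47, 31, 4]
dequeue()->47, [31, 4]
enqueue(3) -> [31, 4, 3]
enqueue(48) -> [31, 4, 3, 48]
dequeue()->31, [4, 3, 48]

Final queue: [4, 3, 48]


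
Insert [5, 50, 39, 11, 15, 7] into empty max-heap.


Insert 5: [5]
Insert 50: [50, 5]
Insert 39: [50, 5, 39]
Insert 11: [50, 11, 39, 5]
Insert 15: [50, 15, 39, 5, 11]
Insert 7: [50, 15, 39, 5, 11, 7]

Final heap: [50, 15, 39, 5, 11, 7]


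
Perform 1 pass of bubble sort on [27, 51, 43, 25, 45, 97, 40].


Initial: [27, 51, 43, 25, 45, 97, 40]
Pass 1: [27, 43, 25, 45, 51, 40, 97] (4 swaps)

After 1 pass: [27, 43, 25, 45, 51, 40, 97]


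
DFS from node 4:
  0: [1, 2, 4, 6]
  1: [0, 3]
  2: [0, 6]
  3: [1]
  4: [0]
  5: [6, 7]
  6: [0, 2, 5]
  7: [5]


Visit 4, push [0]
Visit 0, push [6, 2, 1]
Visit 1, push [3]
Visit 3, push []
Visit 2, push [6]
Visit 6, push [5]
Visit 5, push [7]
Visit 7, push []

DFS order: [4, 0, 1, 3, 2, 6, 5, 7]


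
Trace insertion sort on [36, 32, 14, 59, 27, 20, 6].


Initial: [36, 32, 14, 59, 27, 20, 6]
Insert 32: [32, 36, 14, 59, 27, 20, 6]
Insert 14: [14, 32, 36, 59, 27, 20, 6]
Insert 59: [14, 32, 36, 59, 27, 20, 6]
Insert 27: [14, 27, 32, 36, 59, 20, 6]
Insert 20: [14, 20, 27, 32, 36, 59, 6]
Insert 6: [6, 14, 20, 27, 32, 36, 59]

Sorted: [6, 14, 20, 27, 32, 36, 59]


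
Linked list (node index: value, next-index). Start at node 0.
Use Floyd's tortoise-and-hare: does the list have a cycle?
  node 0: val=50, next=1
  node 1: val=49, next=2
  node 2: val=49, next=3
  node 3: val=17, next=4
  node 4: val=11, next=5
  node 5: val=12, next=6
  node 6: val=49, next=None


Floyd's tortoise (slow, +1) and hare (fast, +2):
  init: slow=0, fast=0
  step 1: slow=1, fast=2
  step 2: slow=2, fast=4
  step 3: slow=3, fast=6
  step 4: fast -> None, no cycle

Cycle: no


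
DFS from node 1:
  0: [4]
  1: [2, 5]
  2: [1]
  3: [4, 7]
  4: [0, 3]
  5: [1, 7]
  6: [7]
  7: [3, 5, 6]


Visit 1, push [5, 2]
Visit 2, push []
Visit 5, push [7]
Visit 7, push [6, 3]
Visit 3, push [4]
Visit 4, push [0]
Visit 0, push []
Visit 6, push []

DFS order: [1, 2, 5, 7, 3, 4, 0, 6]


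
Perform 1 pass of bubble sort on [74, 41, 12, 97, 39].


Initial: [74, 41, 12, 97, 39]
Pass 1: [41, 12, 74, 39, 97] (3 swaps)

After 1 pass: [41, 12, 74, 39, 97]


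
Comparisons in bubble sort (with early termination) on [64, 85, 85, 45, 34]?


Algorithm: bubble sort (with early termination)
Input: [64, 85, 85, 45, 34]
Sorted: [34, 45, 64, 85, 85]

10


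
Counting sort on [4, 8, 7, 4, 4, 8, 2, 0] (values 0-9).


Input: [4, 8, 7, 4, 4, 8, 2, 0]
Counts: [1, 0, 1, 0, 3, 0, 0, 1, 2, 0]

Sorted: [0, 2, 4, 4, 4, 7, 8, 8]


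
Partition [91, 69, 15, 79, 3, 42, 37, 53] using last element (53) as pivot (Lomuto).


Pivot: 53
  15 <= 53: swap -> [15, 69, 91, 79, 3, 42, 37, 53]
  3 <= 53: swap -> [15, 3, 91, 79, 69, 42, 37, 53]
  42 <= 53: swap -> [15, 3, 42, 79, 69, 91, 37, 53]
  37 <= 53: swap -> [15, 3, 42, 37, 69, 91, 79, 53]
Place pivot at 4: [15, 3, 42, 37, 53, 91, 79, 69]

Partitioned: [15, 3, 42, 37, 53, 91, 79, 69]


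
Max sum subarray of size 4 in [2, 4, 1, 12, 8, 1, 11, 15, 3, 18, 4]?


[0:4]: 19
[1:5]: 25
[2:6]: 22
[3:7]: 32
[4:8]: 35
[5:9]: 30
[6:10]: 47
[7:11]: 40

Max: 47 at [6:10]


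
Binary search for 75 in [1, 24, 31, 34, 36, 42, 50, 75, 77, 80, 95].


Step 1: lo=0, hi=10, mid=5, val=42
Step 2: lo=6, hi=10, mid=8, val=77
Step 3: lo=6, hi=7, mid=6, val=50
Step 4: lo=7, hi=7, mid=7, val=75

Found at index 7


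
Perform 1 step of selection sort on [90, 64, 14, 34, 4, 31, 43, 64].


Initial: [90, 64, 14, 34, 4, 31, 43, 64]
Step 1: min=4 at 4
  Swap: [4, 64, 14, 34, 90, 31, 43, 64]

After 1 step: [4, 64, 14, 34, 90, 31, 43, 64]


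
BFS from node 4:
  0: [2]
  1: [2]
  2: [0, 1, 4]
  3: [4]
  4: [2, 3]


Visit 4, enqueue [2, 3]
Visit 2, enqueue [0, 1]
Visit 3, enqueue []
Visit 0, enqueue []
Visit 1, enqueue []

BFS order: [4, 2, 3, 0, 1]


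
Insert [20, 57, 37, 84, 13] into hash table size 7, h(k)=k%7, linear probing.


Insert 20: h=6 -> slot 6
Insert 57: h=1 -> slot 1
Insert 37: h=2 -> slot 2
Insert 84: h=0 -> slot 0
Insert 13: h=6, 4 probes -> slot 3

Table: [84, 57, 37, 13, None, None, 20]


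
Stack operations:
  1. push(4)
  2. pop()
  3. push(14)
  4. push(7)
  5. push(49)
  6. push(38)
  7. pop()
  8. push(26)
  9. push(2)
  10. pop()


push(4) -> [4]
pop()->4, []
push(14) -> [14]
push(7) -> [14, 7]
push(49) -> [14, 7, 49]
push(38) -> [14, 7, 49, 38]
pop()->38, [14, 7, 49]
push(26) -> [14, 7, 49, 26]
push(2) -> [14, 7, 49, 26, 2]
pop()->2, [14, 7, 49, 26]

Final stack: [14, 7, 49, 26]


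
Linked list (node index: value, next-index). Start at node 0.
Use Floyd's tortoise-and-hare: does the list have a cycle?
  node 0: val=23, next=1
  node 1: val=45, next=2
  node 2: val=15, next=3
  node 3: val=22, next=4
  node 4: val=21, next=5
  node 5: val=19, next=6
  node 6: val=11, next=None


Floyd's tortoise (slow, +1) and hare (fast, +2):
  init: slow=0, fast=0
  step 1: slow=1, fast=2
  step 2: slow=2, fast=4
  step 3: slow=3, fast=6
  step 4: fast -> None, no cycle

Cycle: no


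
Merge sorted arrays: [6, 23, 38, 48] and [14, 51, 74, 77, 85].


Take 6 from A
Take 14 from B
Take 23 from A
Take 38 from A
Take 48 from A

Merged: [6, 14, 23, 38, 48, 51, 74, 77, 85]


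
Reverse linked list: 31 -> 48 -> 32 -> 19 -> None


Step 1: curr=31, set curr.next=prev(None) | reversed so far: 31
Step 2: curr=48, set curr.next=prev(31) | reversed so far: 48 -> 31
Step 3: curr=32, set curr.next=prev(48) | reversed so far: 32 -> 48 -> 31
Step 4: curr=19, set curr.next=prev(32) | reversed so far: 19 -> 32 -> 48 -> 31

19 -> 32 -> 48 -> 31 -> None


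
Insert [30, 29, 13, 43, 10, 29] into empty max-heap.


Insert 30: [30]
Insert 29: [30, 29]
Insert 13: [30, 29, 13]
Insert 43: [43, 30, 13, 29]
Insert 10: [43, 30, 13, 29, 10]
Insert 29: [43, 30, 29, 29, 10, 13]

Final heap: [43, 30, 29, 29, 10, 13]


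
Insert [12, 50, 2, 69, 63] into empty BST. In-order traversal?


Insert 12: root
Insert 50: R from 12
Insert 2: L from 12
Insert 69: R from 12 -> R from 50
Insert 63: R from 12 -> R from 50 -> L from 69

In-order: [2, 12, 50, 63, 69]


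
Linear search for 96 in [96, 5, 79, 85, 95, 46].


i=0: 96==96 found!

Found at 0, 1 comps


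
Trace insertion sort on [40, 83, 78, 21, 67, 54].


Initial: [40, 83, 78, 21, 67, 54]
Insert 83: [40, 83, 78, 21, 67, 54]
Insert 78: [40, 78, 83, 21, 67, 54]
Insert 21: [21, 40, 78, 83, 67, 54]
Insert 67: [21, 40, 67, 78, 83, 54]
Insert 54: [21, 40, 54, 67, 78, 83]

Sorted: [21, 40, 54, 67, 78, 83]


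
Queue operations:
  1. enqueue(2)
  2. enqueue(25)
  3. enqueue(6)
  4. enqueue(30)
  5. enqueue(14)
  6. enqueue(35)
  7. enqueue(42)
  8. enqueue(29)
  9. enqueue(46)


enqueue(2) -> [2]
enqueue(25) -> [2, 25]
enqueue(6) -> [2, 25, 6]
enqueue(30) -> [2, 25, 6, 30]
enqueue(14) -> [2, 25, 6, 30, 14]
enqueue(35) -> [2, 25, 6, 30, 14, 35]
enqueue(42) -> [2, 25, 6, 30, 14, 35, 42]
enqueue(29) -> [2, 25, 6, 30, 14, 35, 42, 29]
enqueue(46) -> [2, 25, 6, 30, 14, 35, 42, 29, 46]

Final queue: [2, 25, 6, 30, 14, 35, 42, 29, 46]


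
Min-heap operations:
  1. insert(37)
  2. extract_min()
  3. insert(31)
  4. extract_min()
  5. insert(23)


insert(37) -> [37]
extract_min()->37, []
insert(31) -> [31]
extract_min()->31, []
insert(23) -> [23]

Final heap: [23]


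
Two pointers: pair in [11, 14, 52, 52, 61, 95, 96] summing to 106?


lo=0(11)+hi=6(96)=107
lo=0(11)+hi=5(95)=106

Yes: 11+95=106


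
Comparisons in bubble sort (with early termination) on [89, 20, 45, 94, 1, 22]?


Algorithm: bubble sort (with early termination)
Input: [89, 20, 45, 94, 1, 22]
Sorted: [1, 20, 22, 45, 89, 94]

15


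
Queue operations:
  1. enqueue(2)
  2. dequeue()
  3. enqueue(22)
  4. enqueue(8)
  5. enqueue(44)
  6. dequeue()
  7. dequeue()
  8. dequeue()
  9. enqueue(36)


enqueue(2) -> [2]
dequeue()->2, []
enqueue(22) -> [22]
enqueue(8) -> [22, 8]
enqueue(44) -> [22, 8, 44]
dequeue()->22, [8, 44]
dequeue()->8, [44]
dequeue()->44, []
enqueue(36) -> [36]

Final queue: [36]


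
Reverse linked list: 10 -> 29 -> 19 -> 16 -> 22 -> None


Step 1: curr=10, set curr.next=prev(None) | reversed so far: 10
Step 2: curr=29, set curr.next=prev(10) | reversed so far: 29 -> 10
Step 3: curr=19, set curr.next=prev(29) | reversed so far: 19 -> 29 -> 10
Step 4: curr=16, set curr.next=prev(19) | reversed so far: 16 -> 19 -> 29 -> 10
Step 5: curr=22, set curr.next=prev(16) | reversed so far: 22 -> 16 -> 19 -> 29 -> 10

22 -> 16 -> 19 -> 29 -> 10 -> None


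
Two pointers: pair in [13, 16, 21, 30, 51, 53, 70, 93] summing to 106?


lo=0(13)+hi=7(93)=106

Yes: 13+93=106


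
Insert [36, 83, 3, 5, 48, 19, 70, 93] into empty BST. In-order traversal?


Insert 36: root
Insert 83: R from 36
Insert 3: L from 36
Insert 5: L from 36 -> R from 3
Insert 48: R from 36 -> L from 83
Insert 19: L from 36 -> R from 3 -> R from 5
Insert 70: R from 36 -> L from 83 -> R from 48
Insert 93: R from 36 -> R from 83

In-order: [3, 5, 19, 36, 48, 70, 83, 93]


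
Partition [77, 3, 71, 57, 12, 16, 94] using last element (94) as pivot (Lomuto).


Pivot: 94
  77 <= 94: advance i (no swap)
  3 <= 94: advance i (no swap)
  71 <= 94: advance i (no swap)
  57 <= 94: advance i (no swap)
  12 <= 94: advance i (no swap)
  16 <= 94: advance i (no swap)
Place pivot at 6: [77, 3, 71, 57, 12, 16, 94]

Partitioned: [77, 3, 71, 57, 12, 16, 94]


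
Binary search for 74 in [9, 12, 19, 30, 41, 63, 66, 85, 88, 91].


Step 1: lo=0, hi=9, mid=4, val=41
Step 2: lo=5, hi=9, mid=7, val=85
Step 3: lo=5, hi=6, mid=5, val=63
Step 4: lo=6, hi=6, mid=6, val=66

Not found


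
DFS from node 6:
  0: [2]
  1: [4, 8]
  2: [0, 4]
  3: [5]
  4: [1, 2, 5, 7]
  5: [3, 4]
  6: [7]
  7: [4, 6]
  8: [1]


Visit 6, push [7]
Visit 7, push [4]
Visit 4, push [5, 2, 1]
Visit 1, push [8]
Visit 8, push []
Visit 2, push [0]
Visit 0, push []
Visit 5, push [3]
Visit 3, push []

DFS order: [6, 7, 4, 1, 8, 2, 0, 5, 3]


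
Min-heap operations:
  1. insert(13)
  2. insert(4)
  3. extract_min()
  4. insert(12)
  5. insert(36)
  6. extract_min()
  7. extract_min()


insert(13) -> [13]
insert(4) -> [4, 13]
extract_min()->4, [13]
insert(12) -> [12, 13]
insert(36) -> [12, 13, 36]
extract_min()->12, [13, 36]
extract_min()->13, [36]

Final heap: [36]


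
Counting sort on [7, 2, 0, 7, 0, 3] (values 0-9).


Input: [7, 2, 0, 7, 0, 3]
Counts: [2, 0, 1, 1, 0, 0, 0, 2, 0, 0]

Sorted: [0, 0, 2, 3, 7, 7]


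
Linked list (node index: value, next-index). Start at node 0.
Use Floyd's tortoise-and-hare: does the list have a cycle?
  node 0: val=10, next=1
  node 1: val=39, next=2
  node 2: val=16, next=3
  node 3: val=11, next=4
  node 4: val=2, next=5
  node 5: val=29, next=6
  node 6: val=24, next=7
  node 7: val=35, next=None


Floyd's tortoise (slow, +1) and hare (fast, +2):
  init: slow=0, fast=0
  step 1: slow=1, fast=2
  step 2: slow=2, fast=4
  step 3: slow=3, fast=6
  step 4: fast 6->7->None, no cycle

Cycle: no


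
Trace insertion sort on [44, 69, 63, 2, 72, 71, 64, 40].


Initial: [44, 69, 63, 2, 72, 71, 64, 40]
Insert 69: [44, 69, 63, 2, 72, 71, 64, 40]
Insert 63: [44, 63, 69, 2, 72, 71, 64, 40]
Insert 2: [2, 44, 63, 69, 72, 71, 64, 40]
Insert 72: [2, 44, 63, 69, 72, 71, 64, 40]
Insert 71: [2, 44, 63, 69, 71, 72, 64, 40]
Insert 64: [2, 44, 63, 64, 69, 71, 72, 40]
Insert 40: [2, 40, 44, 63, 64, 69, 71, 72]

Sorted: [2, 40, 44, 63, 64, 69, 71, 72]


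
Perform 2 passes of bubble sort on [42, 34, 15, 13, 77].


Initial: [42, 34, 15, 13, 77]
Pass 1: [34, 15, 13, 42, 77] (3 swaps)
Pass 2: [15, 13, 34, 42, 77] (2 swaps)

After 2 passes: [15, 13, 34, 42, 77]


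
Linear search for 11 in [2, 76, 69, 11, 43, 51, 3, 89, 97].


i=0: 2!=11
i=1: 76!=11
i=2: 69!=11
i=3: 11==11 found!

Found at 3, 4 comps


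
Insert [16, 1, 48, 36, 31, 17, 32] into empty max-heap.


Insert 16: [16]
Insert 1: [16, 1]
Insert 48: [48, 1, 16]
Insert 36: [48, 36, 16, 1]
Insert 31: [48, 36, 16, 1, 31]
Insert 17: [48, 36, 17, 1, 31, 16]
Insert 32: [48, 36, 32, 1, 31, 16, 17]

Final heap: [48, 36, 32, 1, 31, 16, 17]


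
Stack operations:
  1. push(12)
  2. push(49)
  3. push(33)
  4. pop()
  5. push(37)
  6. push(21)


push(12) -> [12]
push(49) -> [12, 49]
push(33) -> [12, 49, 33]
pop()->33, [12, 49]
push(37) -> [12, 49, 37]
push(21) -> [12, 49, 37, 21]

Final stack: [12, 49, 37, 21]


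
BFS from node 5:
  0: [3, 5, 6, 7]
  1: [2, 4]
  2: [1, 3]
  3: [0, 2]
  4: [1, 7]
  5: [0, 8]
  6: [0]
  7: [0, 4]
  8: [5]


Visit 5, enqueue [0, 8]
Visit 0, enqueue [3, 6, 7]
Visit 8, enqueue []
Visit 3, enqueue [2]
Visit 6, enqueue []
Visit 7, enqueue [4]
Visit 2, enqueue [1]
Visit 4, enqueue []
Visit 1, enqueue []

BFS order: [5, 0, 8, 3, 6, 7, 2, 4, 1]


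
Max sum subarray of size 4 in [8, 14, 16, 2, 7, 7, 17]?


[0:4]: 40
[1:5]: 39
[2:6]: 32
[3:7]: 33

Max: 40 at [0:4]


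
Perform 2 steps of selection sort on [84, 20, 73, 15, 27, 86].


Initial: [84, 20, 73, 15, 27, 86]
Step 1: min=15 at 3
  Swap: [15, 20, 73, 84, 27, 86]
Step 2: min=20 at 1
  Swap: [15, 20, 73, 84, 27, 86]

After 2 steps: [15, 20, 73, 84, 27, 86]


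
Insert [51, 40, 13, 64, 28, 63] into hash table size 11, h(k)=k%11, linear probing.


Insert 51: h=7 -> slot 7
Insert 40: h=7, 1 probes -> slot 8
Insert 13: h=2 -> slot 2
Insert 64: h=9 -> slot 9
Insert 28: h=6 -> slot 6
Insert 63: h=8, 2 probes -> slot 10

Table: [None, None, 13, None, None, None, 28, 51, 40, 64, 63]


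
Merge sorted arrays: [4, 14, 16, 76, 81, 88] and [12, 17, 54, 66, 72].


Take 4 from A
Take 12 from B
Take 14 from A
Take 16 from A
Take 17 from B
Take 54 from B
Take 66 from B
Take 72 from B

Merged: [4, 12, 14, 16, 17, 54, 66, 72, 76, 81, 88]


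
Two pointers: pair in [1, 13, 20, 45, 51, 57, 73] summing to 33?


lo=0(1)+hi=6(73)=74
lo=0(1)+hi=5(57)=58
lo=0(1)+hi=4(51)=52
lo=0(1)+hi=3(45)=46
lo=0(1)+hi=2(20)=21
lo=1(13)+hi=2(20)=33

Yes: 13+20=33


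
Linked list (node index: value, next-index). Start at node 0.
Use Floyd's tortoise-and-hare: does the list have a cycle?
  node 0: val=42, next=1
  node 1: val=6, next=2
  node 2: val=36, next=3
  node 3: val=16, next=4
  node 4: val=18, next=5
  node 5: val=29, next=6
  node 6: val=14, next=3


Floyd's tortoise (slow, +1) and hare (fast, +2):
  init: slow=0, fast=0
  step 1: slow=1, fast=2
  step 2: slow=2, fast=4
  step 3: slow=3, fast=6
  step 4: slow=4, fast=4
  slow == fast at node 4: cycle detected

Cycle: yes


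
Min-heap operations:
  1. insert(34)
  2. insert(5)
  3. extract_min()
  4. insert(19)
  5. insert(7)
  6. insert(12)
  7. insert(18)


insert(34) -> [34]
insert(5) -> [5, 34]
extract_min()->5, [34]
insert(19) -> [19, 34]
insert(7) -> [7, 34, 19]
insert(12) -> [7, 12, 19, 34]
insert(18) -> [7, 12, 19, 34, 18]

Final heap: [7, 12, 19, 34, 18]


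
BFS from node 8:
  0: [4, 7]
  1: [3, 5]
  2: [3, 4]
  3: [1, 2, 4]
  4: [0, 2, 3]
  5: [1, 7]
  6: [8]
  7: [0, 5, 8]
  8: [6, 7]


Visit 8, enqueue [6, 7]
Visit 6, enqueue []
Visit 7, enqueue [0, 5]
Visit 0, enqueue [4]
Visit 5, enqueue [1]
Visit 4, enqueue [2, 3]
Visit 1, enqueue []
Visit 2, enqueue []
Visit 3, enqueue []

BFS order: [8, 6, 7, 0, 5, 4, 1, 2, 3]


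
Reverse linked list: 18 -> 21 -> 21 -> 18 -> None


Step 1: curr=18, set curr.next=prev(None) | reversed so far: 18
Step 2: curr=21, set curr.next=prev(18) | reversed so far: 21 -> 18
Step 3: curr=21, set curr.next=prev(21) | reversed so far: 21 -> 21 -> 18
Step 4: curr=18, set curr.next=prev(21) | reversed so far: 18 -> 21 -> 21 -> 18

18 -> 21 -> 21 -> 18 -> None


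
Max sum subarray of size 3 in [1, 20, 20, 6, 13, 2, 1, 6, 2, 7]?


[0:3]: 41
[1:4]: 46
[2:5]: 39
[3:6]: 21
[4:7]: 16
[5:8]: 9
[6:9]: 9
[7:10]: 15

Max: 46 at [1:4]


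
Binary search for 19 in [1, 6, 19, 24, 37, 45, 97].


Step 1: lo=0, hi=6, mid=3, val=24
Step 2: lo=0, hi=2, mid=1, val=6
Step 3: lo=2, hi=2, mid=2, val=19

Found at index 2


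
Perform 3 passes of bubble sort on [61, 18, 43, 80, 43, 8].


Initial: [61, 18, 43, 80, 43, 8]
Pass 1: [18, 43, 61, 43, 8, 80] (4 swaps)
Pass 2: [18, 43, 43, 8, 61, 80] (2 swaps)
Pass 3: [18, 43, 8, 43, 61, 80] (1 swaps)

After 3 passes: [18, 43, 8, 43, 61, 80]


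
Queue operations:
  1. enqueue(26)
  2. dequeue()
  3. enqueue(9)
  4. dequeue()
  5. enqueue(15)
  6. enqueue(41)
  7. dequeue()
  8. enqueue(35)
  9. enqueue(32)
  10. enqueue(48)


enqueue(26) -> [26]
dequeue()->26, []
enqueue(9) -> [9]
dequeue()->9, []
enqueue(15) -> [15]
enqueue(41) -> [15, 41]
dequeue()->15, [41]
enqueue(35) -> [41, 35]
enqueue(32) -> [41, 35, 32]
enqueue(48) -> [41, 35, 32, 48]

Final queue: [41, 35, 32, 48]


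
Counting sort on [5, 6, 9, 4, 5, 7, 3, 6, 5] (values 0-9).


Input: [5, 6, 9, 4, 5, 7, 3, 6, 5]
Counts: [0, 0, 0, 1, 1, 3, 2, 1, 0, 1]

Sorted: [3, 4, 5, 5, 5, 6, 6, 7, 9]


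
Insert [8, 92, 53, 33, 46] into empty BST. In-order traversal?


Insert 8: root
Insert 92: R from 8
Insert 53: R from 8 -> L from 92
Insert 33: R from 8 -> L from 92 -> L from 53
Insert 46: R from 8 -> L from 92 -> L from 53 -> R from 33

In-order: [8, 33, 46, 53, 92]


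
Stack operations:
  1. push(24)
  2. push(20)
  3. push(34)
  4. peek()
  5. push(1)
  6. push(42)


push(24) -> [24]
push(20) -> [24, 20]
push(34) -> [24, 20, 34]
peek()->34
push(1) -> [24, 20, 34, 1]
push(42) -> [24, 20, 34, 1, 42]

Final stack: [24, 20, 34, 1, 42]


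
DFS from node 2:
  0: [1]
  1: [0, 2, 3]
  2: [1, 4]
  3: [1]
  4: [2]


Visit 2, push [4, 1]
Visit 1, push [3, 0]
Visit 0, push []
Visit 3, push []
Visit 4, push []

DFS order: [2, 1, 0, 3, 4]


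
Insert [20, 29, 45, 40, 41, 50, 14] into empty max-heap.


Insert 20: [20]
Insert 29: [29, 20]
Insert 45: [45, 20, 29]
Insert 40: [45, 40, 29, 20]
Insert 41: [45, 41, 29, 20, 40]
Insert 50: [50, 41, 45, 20, 40, 29]
Insert 14: [50, 41, 45, 20, 40, 29, 14]

Final heap: [50, 41, 45, 20, 40, 29, 14]


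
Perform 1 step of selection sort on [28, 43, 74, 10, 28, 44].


Initial: [28, 43, 74, 10, 28, 44]
Step 1: min=10 at 3
  Swap: [10, 43, 74, 28, 28, 44]

After 1 step: [10, 43, 74, 28, 28, 44]


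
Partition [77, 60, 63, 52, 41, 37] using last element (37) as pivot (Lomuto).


Pivot: 37
Place pivot at 0: [37, 60, 63, 52, 41, 77]

Partitioned: [37, 60, 63, 52, 41, 77]


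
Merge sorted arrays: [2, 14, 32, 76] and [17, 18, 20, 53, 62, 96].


Take 2 from A
Take 14 from A
Take 17 from B
Take 18 from B
Take 20 from B
Take 32 from A
Take 53 from B
Take 62 from B
Take 76 from A

Merged: [2, 14, 17, 18, 20, 32, 53, 62, 76, 96]


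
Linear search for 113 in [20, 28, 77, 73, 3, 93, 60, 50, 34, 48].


i=0: 20!=113
i=1: 28!=113
i=2: 77!=113
i=3: 73!=113
i=4: 3!=113
i=5: 93!=113
i=6: 60!=113
i=7: 50!=113
i=8: 34!=113
i=9: 48!=113

Not found, 10 comps


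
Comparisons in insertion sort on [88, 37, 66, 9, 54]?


Algorithm: insertion sort
Input: [88, 37, 66, 9, 54]
Sorted: [9, 37, 54, 66, 88]

9


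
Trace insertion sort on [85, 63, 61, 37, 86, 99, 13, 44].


Initial: [85, 63, 61, 37, 86, 99, 13, 44]
Insert 63: [63, 85, 61, 37, 86, 99, 13, 44]
Insert 61: [61, 63, 85, 37, 86, 99, 13, 44]
Insert 37: [37, 61, 63, 85, 86, 99, 13, 44]
Insert 86: [37, 61, 63, 85, 86, 99, 13, 44]
Insert 99: [37, 61, 63, 85, 86, 99, 13, 44]
Insert 13: [13, 37, 61, 63, 85, 86, 99, 44]
Insert 44: [13, 37, 44, 61, 63, 85, 86, 99]

Sorted: [13, 37, 44, 61, 63, 85, 86, 99]


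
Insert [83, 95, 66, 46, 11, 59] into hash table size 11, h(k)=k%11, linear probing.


Insert 83: h=6 -> slot 6
Insert 95: h=7 -> slot 7
Insert 66: h=0 -> slot 0
Insert 46: h=2 -> slot 2
Insert 11: h=0, 1 probes -> slot 1
Insert 59: h=4 -> slot 4

Table: [66, 11, 46, None, 59, None, 83, 95, None, None, None]


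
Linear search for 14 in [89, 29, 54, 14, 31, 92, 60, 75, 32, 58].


i=0: 89!=14
i=1: 29!=14
i=2: 54!=14
i=3: 14==14 found!

Found at 3, 4 comps


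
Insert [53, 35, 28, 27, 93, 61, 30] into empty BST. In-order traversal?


Insert 53: root
Insert 35: L from 53
Insert 28: L from 53 -> L from 35
Insert 27: L from 53 -> L from 35 -> L from 28
Insert 93: R from 53
Insert 61: R from 53 -> L from 93
Insert 30: L from 53 -> L from 35 -> R from 28

In-order: [27, 28, 30, 35, 53, 61, 93]


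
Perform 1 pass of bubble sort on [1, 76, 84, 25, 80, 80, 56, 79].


Initial: [1, 76, 84, 25, 80, 80, 56, 79]
Pass 1: [1, 76, 25, 80, 80, 56, 79, 84] (5 swaps)

After 1 pass: [1, 76, 25, 80, 80, 56, 79, 84]


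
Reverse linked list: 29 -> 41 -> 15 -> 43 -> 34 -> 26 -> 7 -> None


Step 1: curr=29, set curr.next=prev(None) | reversed so far: 29
Step 2: curr=41, set curr.next=prev(29) | reversed so far: 41 -> 29
Step 3: curr=15, set curr.next=prev(41) | reversed so far: 15 -> 41 -> 29
Step 4: curr=43, set curr.next=prev(15) | reversed so far: 43 -> 15 -> 41 -> 29
Step 5: curr=34, set curr.next=prev(43) | reversed so far: 34 -> 43 -> 15 -> 41 -> 29
Step 6: curr=26, set curr.next=prev(34) | reversed so far: 26 -> 34 -> 43 -> 15 -> 41 -> 29
Step 7: curr=7, set curr.next=prev(26) | reversed so far: 7 -> 26 -> 34 -> 43 -> 15 -> 41 -> 29

7 -> 26 -> 34 -> 43 -> 15 -> 41 -> 29 -> None


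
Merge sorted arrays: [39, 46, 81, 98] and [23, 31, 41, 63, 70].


Take 23 from B
Take 31 from B
Take 39 from A
Take 41 from B
Take 46 from A
Take 63 from B
Take 70 from B

Merged: [23, 31, 39, 41, 46, 63, 70, 81, 98]


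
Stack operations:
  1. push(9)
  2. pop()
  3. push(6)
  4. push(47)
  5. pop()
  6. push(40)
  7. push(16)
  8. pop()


push(9) -> [9]
pop()->9, []
push(6) -> [6]
push(47) -> [6, 47]
pop()->47, [6]
push(40) -> [6, 40]
push(16) -> [6, 40, 16]
pop()->16, [6, 40]

Final stack: [6, 40]


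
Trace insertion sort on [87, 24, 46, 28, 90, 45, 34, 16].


Initial: [87, 24, 46, 28, 90, 45, 34, 16]
Insert 24: [24, 87, 46, 28, 90, 45, 34, 16]
Insert 46: [24, 46, 87, 28, 90, 45, 34, 16]
Insert 28: [24, 28, 46, 87, 90, 45, 34, 16]
Insert 90: [24, 28, 46, 87, 90, 45, 34, 16]
Insert 45: [24, 28, 45, 46, 87, 90, 34, 16]
Insert 34: [24, 28, 34, 45, 46, 87, 90, 16]
Insert 16: [16, 24, 28, 34, 45, 46, 87, 90]

Sorted: [16, 24, 28, 34, 45, 46, 87, 90]


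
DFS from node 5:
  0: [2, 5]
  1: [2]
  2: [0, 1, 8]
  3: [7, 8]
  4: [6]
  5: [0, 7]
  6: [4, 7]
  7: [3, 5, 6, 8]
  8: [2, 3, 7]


Visit 5, push [7, 0]
Visit 0, push [2]
Visit 2, push [8, 1]
Visit 1, push []
Visit 8, push [7, 3]
Visit 3, push [7]
Visit 7, push [6]
Visit 6, push [4]
Visit 4, push []

DFS order: [5, 0, 2, 1, 8, 3, 7, 6, 4]


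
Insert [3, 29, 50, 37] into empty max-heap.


Insert 3: [3]
Insert 29: [29, 3]
Insert 50: [50, 3, 29]
Insert 37: [50, 37, 29, 3]

Final heap: [50, 37, 29, 3]


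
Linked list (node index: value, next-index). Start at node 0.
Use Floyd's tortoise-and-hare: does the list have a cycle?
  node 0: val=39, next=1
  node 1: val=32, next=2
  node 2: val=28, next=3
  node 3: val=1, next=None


Floyd's tortoise (slow, +1) and hare (fast, +2):
  init: slow=0, fast=0
  step 1: slow=1, fast=2
  step 2: fast 2->3->None, no cycle

Cycle: no


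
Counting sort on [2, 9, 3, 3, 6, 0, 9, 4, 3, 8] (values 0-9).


Input: [2, 9, 3, 3, 6, 0, 9, 4, 3, 8]
Counts: [1, 0, 1, 3, 1, 0, 1, 0, 1, 2]

Sorted: [0, 2, 3, 3, 3, 4, 6, 8, 9, 9]


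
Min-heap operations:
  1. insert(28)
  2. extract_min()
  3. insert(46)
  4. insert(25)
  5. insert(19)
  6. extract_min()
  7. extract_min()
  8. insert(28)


insert(28) -> [28]
extract_min()->28, []
insert(46) -> [46]
insert(25) -> [25, 46]
insert(19) -> [19, 46, 25]
extract_min()->19, [25, 46]
extract_min()->25, [46]
insert(28) -> [28, 46]

Final heap: [28, 46]


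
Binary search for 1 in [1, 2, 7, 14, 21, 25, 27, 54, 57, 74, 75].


Step 1: lo=0, hi=10, mid=5, val=25
Step 2: lo=0, hi=4, mid=2, val=7
Step 3: lo=0, hi=1, mid=0, val=1

Found at index 0
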